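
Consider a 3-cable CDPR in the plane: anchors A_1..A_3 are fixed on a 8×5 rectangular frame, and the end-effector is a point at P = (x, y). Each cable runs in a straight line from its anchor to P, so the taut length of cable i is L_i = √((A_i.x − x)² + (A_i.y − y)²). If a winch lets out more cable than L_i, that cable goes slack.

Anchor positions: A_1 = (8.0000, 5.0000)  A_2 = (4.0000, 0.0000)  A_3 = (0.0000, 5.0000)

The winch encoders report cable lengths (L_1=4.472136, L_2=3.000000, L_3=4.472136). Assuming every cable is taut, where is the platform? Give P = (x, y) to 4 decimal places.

circle eqns → linear via eq_j − eq_1; set k_j = A_j·A_j − L_j²
k_1 = 64.0000+25.0000−20.0000 = 69.0000
8.0000·x + 10.0000·y = k_1−k_2 = 62.0000
16.0000·x + 0.0000·y = k_1−k_3 = 64.0000
solve first two rows → x=4.0000, y=3.0000

(4.0000, 3.0000)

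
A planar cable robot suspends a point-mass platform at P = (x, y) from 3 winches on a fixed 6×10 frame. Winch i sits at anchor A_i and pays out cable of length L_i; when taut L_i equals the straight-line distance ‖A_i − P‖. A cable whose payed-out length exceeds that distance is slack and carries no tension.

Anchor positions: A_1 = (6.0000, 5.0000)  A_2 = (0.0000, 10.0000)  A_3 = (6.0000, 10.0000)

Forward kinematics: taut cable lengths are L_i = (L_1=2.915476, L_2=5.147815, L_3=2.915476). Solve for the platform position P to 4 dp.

(4.5000, 7.5000)

circle eqns → linear via eq_j − eq_1; set c_j = A_j·A_j − L_j²
c_1 = 36.0000+25.0000−8.5000 = 52.5000
12.0000·x − 10.0000·y = c_1−c_2 = -21.0000
0.0000·x − 10.0000·y = c_1−c_3 = -75.0000
solve first two rows → x=4.5000, y=7.5000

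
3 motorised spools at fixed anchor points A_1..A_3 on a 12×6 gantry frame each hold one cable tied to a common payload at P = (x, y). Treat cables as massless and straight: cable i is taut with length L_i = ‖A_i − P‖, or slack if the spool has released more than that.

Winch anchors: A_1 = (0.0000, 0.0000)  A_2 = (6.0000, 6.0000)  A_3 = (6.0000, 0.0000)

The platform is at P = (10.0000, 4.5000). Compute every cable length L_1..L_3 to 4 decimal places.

(10.9659, 4.2720, 6.0208)

L_1: Δ = A_1−P = (-10.0000, -4.5000) → ‖Δ‖ = √120.2500 = 10.9659
L_2: Δ = A_2−P = (-4.0000, 1.5000) → ‖Δ‖ = √18.2500 = 4.2720
L_3: Δ = A_3−P = (-4.0000, -4.5000) → ‖Δ‖ = √36.2500 = 6.0208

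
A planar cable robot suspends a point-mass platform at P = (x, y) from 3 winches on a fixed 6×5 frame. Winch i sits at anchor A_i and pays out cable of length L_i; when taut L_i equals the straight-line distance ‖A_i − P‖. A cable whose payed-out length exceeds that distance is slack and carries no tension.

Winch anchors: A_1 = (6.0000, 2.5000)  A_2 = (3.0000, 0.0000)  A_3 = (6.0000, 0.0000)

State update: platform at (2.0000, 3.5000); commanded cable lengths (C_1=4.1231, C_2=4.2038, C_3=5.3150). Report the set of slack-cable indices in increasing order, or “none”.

cable 1: √((4.0000)²+(-1.0000)²)=4.1231, C_1=4.1231: taut
cable 2: √((1.0000)²+(-3.5000)²)=3.6401, C_2=4.2038: slack
cable 3: √((4.0000)²+(-3.5000)²)=5.3151, C_3=5.3150: taut

2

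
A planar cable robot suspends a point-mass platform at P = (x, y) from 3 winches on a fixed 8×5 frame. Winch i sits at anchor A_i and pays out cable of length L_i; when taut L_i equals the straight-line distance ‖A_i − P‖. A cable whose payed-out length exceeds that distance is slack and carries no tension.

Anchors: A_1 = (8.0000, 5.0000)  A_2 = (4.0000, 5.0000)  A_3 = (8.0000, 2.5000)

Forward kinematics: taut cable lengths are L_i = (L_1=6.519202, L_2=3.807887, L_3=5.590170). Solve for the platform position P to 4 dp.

(2.5000, 1.5000)

expand ‖A_i−P‖²=L_i² and subtract eq 1 (c_i ≔ ‖A_i‖²−L_i²)
c_1 = 64.0000+25.0000−42.5000 = 46.5000
eq1−eq2 → [8.0000  0.0000]·P = 20.0000
eq1−eq3 → [0.0000  5.0000]·P = 7.5000
2×2 solve → P = (2.5000, 1.5000)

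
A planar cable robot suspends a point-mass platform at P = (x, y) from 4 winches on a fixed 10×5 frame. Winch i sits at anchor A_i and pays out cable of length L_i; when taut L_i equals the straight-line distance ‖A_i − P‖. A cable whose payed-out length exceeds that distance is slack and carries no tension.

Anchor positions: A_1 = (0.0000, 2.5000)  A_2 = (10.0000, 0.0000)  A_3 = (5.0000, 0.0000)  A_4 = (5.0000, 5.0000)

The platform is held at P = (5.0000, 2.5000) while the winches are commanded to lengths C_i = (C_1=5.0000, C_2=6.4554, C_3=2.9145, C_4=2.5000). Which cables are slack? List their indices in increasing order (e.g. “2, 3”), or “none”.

2, 3

cable 1: L_1 = ‖A_1−P‖ = 5.0000;  C_1 = 5.0000 → taut
cable 2: L_2 = ‖A_2−P‖ = 5.5902;  C_2 = 6.4554 → slack
cable 3: L_3 = ‖A_3−P‖ = 2.5000;  C_3 = 2.9145 → slack
cable 4: L_4 = ‖A_4−P‖ = 2.5000;  C_4 = 2.5000 → taut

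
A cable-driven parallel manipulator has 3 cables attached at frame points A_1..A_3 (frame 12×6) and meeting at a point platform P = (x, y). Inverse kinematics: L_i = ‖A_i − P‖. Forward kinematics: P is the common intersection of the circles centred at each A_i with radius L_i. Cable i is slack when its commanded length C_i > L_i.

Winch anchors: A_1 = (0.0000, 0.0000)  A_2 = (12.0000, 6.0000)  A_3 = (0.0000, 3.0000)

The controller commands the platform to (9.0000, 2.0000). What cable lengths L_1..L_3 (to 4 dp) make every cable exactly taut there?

(9.2195, 5.0000, 9.0554)

cable 1: Δx=-9.0000, Δy=-2.0000; L_1 = √(Δx²+Δy²) = 9.2195
cable 2: Δx=3.0000, Δy=4.0000; L_2 = √(Δx²+Δy²) = 5.0000
cable 3: Δx=-9.0000, Δy=1.0000; L_3 = √(Δx²+Δy²) = 9.0554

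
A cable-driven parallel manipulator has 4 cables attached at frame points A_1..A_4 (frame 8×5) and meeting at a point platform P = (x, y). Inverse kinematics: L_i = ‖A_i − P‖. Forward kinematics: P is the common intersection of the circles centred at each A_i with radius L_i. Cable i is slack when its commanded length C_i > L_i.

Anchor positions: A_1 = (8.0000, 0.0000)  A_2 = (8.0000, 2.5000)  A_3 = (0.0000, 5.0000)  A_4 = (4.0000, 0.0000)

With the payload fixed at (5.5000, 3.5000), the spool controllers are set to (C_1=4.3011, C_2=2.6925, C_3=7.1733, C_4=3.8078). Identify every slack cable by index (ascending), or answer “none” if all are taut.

3

cable 1: L_1 = ‖A_1−P‖ = 4.3012;  C_1 = 4.3011 → taut
cable 2: L_2 = ‖A_2−P‖ = 2.6926;  C_2 = 2.6925 → taut
cable 3: L_3 = ‖A_3−P‖ = 5.7009;  C_3 = 7.1733 → slack
cable 4: L_4 = ‖A_4−P‖ = 3.8079;  C_4 = 3.8078 → taut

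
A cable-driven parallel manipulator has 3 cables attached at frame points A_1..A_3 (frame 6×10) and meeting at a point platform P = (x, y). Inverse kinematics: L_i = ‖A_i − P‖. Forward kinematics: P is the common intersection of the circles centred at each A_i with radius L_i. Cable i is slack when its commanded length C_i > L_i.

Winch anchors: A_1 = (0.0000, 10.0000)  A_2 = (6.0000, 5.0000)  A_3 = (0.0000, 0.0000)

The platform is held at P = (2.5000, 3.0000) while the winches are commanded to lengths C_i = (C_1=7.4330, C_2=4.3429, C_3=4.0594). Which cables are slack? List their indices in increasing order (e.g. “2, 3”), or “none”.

2, 3

cable 1: √((-2.5000)²+(7.0000)²)=7.4330, C_1=7.4330: taut
cable 2: √((3.5000)²+(2.0000)²)=4.0311, C_2=4.3429: slack
cable 3: √((-2.5000)²+(-3.0000)²)=3.9051, C_3=4.0594: slack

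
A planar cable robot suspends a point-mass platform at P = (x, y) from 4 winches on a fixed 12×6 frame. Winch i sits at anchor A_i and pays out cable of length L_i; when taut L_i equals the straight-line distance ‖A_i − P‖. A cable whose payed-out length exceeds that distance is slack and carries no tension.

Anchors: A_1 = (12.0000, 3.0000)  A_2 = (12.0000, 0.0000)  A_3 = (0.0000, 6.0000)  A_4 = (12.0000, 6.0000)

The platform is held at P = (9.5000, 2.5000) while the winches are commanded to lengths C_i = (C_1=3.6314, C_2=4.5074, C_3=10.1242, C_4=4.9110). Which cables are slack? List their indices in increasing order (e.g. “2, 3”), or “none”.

cable 1: L_1 = ‖A_1−P‖ = 2.5495;  C_1 = 3.6314 → slack
cable 2: L_2 = ‖A_2−P‖ = 3.5355;  C_2 = 4.5074 → slack
cable 3: L_3 = ‖A_3−P‖ = 10.1242;  C_3 = 10.1242 → taut
cable 4: L_4 = ‖A_4−P‖ = 4.3012;  C_4 = 4.9110 → slack

1, 2, 4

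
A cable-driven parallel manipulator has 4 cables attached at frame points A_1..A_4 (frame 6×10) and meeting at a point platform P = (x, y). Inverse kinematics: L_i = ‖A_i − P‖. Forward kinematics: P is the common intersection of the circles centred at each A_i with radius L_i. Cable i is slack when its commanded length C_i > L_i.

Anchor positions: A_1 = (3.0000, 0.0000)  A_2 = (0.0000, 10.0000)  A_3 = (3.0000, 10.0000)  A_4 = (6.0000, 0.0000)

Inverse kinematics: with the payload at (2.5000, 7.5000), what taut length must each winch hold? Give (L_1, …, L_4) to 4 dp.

cable 1: Δx=0.5000, Δy=-7.5000; L_1 = √(Δx²+Δy²) = 7.5166
cable 2: Δx=-2.5000, Δy=2.5000; L_2 = √(Δx²+Δy²) = 3.5355
cable 3: Δx=0.5000, Δy=2.5000; L_3 = √(Δx²+Δy²) = 2.5495
cable 4: Δx=3.5000, Δy=-7.5000; L_4 = √(Δx²+Δy²) = 8.2765

(7.5166, 3.5355, 2.5495, 8.2765)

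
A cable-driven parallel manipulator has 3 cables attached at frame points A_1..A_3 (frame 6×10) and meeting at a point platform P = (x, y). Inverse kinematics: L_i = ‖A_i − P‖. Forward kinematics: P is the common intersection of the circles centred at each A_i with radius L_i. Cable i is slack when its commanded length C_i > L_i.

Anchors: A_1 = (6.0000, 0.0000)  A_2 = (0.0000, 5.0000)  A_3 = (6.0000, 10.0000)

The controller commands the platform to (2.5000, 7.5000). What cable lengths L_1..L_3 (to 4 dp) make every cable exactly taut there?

(8.2765, 3.5355, 4.3012)

L_1: Δ = A_1−P = (3.5000, -7.5000) → ‖Δ‖ = √68.5000 = 8.2765
L_2: Δ = A_2−P = (-2.5000, -2.5000) → ‖Δ‖ = √12.5000 = 3.5355
L_3: Δ = A_3−P = (3.5000, 2.5000) → ‖Δ‖ = √18.5000 = 4.3012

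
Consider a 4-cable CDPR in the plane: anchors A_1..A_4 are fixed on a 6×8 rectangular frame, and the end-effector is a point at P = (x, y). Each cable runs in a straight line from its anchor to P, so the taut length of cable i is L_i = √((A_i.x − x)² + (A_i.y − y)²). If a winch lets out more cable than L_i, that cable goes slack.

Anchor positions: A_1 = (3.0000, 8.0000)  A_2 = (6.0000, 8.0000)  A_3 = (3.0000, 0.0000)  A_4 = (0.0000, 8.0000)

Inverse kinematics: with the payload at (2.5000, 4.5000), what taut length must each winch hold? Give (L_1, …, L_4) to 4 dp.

L_1: Δ = A_1−P = (0.5000, 3.5000) → ‖Δ‖ = √12.5000 = 3.5355
L_2: Δ = A_2−P = (3.5000, 3.5000) → ‖Δ‖ = √24.5000 = 4.9497
L_3: Δ = A_3−P = (0.5000, -4.5000) → ‖Δ‖ = √20.5000 = 4.5277
L_4: Δ = A_4−P = (-2.5000, 3.5000) → ‖Δ‖ = √18.5000 = 4.3012

(3.5355, 4.9497, 4.5277, 4.3012)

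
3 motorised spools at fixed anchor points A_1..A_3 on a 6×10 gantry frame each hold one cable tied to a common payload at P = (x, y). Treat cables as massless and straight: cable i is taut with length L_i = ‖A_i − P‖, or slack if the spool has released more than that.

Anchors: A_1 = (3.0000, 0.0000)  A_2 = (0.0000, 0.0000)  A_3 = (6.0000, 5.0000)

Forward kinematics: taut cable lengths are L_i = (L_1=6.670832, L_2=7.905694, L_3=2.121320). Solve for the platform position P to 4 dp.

each cable: (A_i−P)·(A_i−P) = L_i²; let k_i = ‖A_i‖²−L_i²
k_1 = 9.0000+0.0000−44.5000 = -35.5000
row 1: 6.0000x + 0.0000y = 27.0000  (k_2=-62.5000)
row 2: -6.0000x − 10.0000y = -92.0000  (k_3=56.5000)
Cramer on rows 1–2 → x = 4.5000, y = 6.5000

(4.5000, 6.5000)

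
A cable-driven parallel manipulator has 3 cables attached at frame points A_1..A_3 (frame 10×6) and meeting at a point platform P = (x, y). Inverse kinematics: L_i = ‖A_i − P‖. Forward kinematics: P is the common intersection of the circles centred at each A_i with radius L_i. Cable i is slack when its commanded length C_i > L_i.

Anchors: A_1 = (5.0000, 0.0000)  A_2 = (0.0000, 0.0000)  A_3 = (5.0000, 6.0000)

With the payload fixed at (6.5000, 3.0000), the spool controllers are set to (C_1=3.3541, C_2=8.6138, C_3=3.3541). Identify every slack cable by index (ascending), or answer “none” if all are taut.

2

cable 1: L_1 = ‖A_1−P‖ = 3.3541;  C_1 = 3.3541 → taut
cable 2: L_2 = ‖A_2−P‖ = 7.1589;  C_2 = 8.6138 → slack
cable 3: L_3 = ‖A_3−P‖ = 3.3541;  C_3 = 3.3541 → taut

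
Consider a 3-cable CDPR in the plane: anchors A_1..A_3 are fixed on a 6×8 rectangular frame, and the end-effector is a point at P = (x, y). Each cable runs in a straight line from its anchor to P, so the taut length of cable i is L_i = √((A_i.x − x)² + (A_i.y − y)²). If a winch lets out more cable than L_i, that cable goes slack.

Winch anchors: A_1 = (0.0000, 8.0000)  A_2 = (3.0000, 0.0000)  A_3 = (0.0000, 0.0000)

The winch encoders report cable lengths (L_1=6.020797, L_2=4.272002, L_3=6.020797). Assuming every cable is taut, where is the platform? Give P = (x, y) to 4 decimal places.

each cable: (A_i−P)·(A_i−P) = L_i²; let q_i = ‖A_i‖²−L_i²
q_1 = 0.0000+64.0000−36.2500 = 27.7500
row 1: -6.0000x + 16.0000y = 37.0000  (q_2=-9.2500)
row 2: 0.0000x + 16.0000y = 64.0000  (q_3=-36.2500)
Cramer on rows 1–2 → x = 4.5000, y = 4.0000

(4.5000, 4.0000)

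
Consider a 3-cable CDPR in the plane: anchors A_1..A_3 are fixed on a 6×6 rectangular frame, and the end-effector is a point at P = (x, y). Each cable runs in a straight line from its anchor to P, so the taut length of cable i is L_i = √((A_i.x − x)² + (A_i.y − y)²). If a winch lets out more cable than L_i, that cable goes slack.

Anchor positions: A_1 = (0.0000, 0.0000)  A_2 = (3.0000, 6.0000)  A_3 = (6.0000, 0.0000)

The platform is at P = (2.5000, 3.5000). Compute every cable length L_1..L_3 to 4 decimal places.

(4.3012, 2.5495, 4.9497)

cable 1: Δx=-2.5000, Δy=-3.5000; L_1 = √(Δx²+Δy²) = 4.3012
cable 2: Δx=0.5000, Δy=2.5000; L_2 = √(Δx²+Δy²) = 2.5495
cable 3: Δx=3.5000, Δy=-3.5000; L_3 = √(Δx²+Δy²) = 4.9497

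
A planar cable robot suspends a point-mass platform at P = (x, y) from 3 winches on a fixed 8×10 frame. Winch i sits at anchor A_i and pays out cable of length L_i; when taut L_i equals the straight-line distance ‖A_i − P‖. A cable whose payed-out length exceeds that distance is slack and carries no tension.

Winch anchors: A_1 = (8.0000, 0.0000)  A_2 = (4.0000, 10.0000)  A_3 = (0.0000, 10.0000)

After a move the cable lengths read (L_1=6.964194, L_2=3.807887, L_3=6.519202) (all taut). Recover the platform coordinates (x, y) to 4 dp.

(5.5000, 6.5000)

circle eqns → linear via eq_j − eq_1; set q_j = A_j·A_j − L_j²
q_1 = 64.0000+0.0000−48.5000 = 15.5000
8.0000·x − 20.0000·y = q_1−q_2 = -86.0000
16.0000·x − 20.0000·y = q_1−q_3 = -42.0000
solve first two rows → x=5.5000, y=6.5000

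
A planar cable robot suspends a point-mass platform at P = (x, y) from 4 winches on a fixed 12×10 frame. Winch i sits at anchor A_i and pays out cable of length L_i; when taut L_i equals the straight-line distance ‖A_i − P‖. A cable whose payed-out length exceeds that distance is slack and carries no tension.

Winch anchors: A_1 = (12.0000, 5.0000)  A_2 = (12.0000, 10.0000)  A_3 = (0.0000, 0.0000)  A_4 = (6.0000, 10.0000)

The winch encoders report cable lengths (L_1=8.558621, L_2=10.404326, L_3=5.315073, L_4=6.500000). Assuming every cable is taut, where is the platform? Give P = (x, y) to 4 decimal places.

circle eqns → linear via eq_j − eq_1; set q_j = A_j·A_j − L_j²
q_1 = 144.0000+25.0000−73.2500 = 95.7500
0.0000·x − 10.0000·y = q_1−q_2 = -40.0000
24.0000·x + 10.0000·y = q_1−q_3 = 124.0000
12.0000·x − 10.0000·y = q_1−q_4 = 2.0000
solve first two rows → x=3.5000, y=4.0000
check cable 4: ‖A_4−P‖² = 42.2500 ≈ L_4² = 42.2500 ✓

(3.5000, 4.0000)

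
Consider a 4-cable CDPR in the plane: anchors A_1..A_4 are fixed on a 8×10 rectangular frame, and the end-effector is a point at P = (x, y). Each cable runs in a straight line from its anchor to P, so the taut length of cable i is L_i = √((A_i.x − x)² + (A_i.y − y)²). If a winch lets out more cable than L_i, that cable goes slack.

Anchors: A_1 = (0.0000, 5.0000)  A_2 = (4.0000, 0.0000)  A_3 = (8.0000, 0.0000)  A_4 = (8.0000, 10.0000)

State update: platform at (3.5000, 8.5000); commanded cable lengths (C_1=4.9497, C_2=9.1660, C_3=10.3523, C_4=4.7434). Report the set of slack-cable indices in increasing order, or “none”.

2, 3

cable 1: L_1 = ‖A_1−P‖ = 4.9497;  C_1 = 4.9497 → taut
cable 2: L_2 = ‖A_2−P‖ = 8.5147;  C_2 = 9.1660 → slack
cable 3: L_3 = ‖A_3−P‖ = 9.6177;  C_3 = 10.3523 → slack
cable 4: L_4 = ‖A_4−P‖ = 4.7434;  C_4 = 4.7434 → taut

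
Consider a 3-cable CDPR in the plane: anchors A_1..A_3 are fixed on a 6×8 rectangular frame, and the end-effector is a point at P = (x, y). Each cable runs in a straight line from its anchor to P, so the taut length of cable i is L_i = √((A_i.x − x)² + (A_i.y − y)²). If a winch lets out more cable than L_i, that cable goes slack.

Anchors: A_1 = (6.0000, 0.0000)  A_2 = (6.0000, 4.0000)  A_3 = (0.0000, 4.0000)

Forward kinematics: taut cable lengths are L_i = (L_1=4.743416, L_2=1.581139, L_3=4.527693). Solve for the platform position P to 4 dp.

(4.5000, 4.5000)

expand ‖A_i−P‖²=L_i² and subtract eq 1 (c_i ≔ ‖A_i‖²−L_i²)
c_1 = 36.0000+0.0000−22.5000 = 13.5000
eq1−eq2 → [0.0000  -8.0000]·P = -36.0000
eq1−eq3 → [12.0000  -8.0000]·P = 18.0000
2×2 solve → P = (4.5000, 4.5000)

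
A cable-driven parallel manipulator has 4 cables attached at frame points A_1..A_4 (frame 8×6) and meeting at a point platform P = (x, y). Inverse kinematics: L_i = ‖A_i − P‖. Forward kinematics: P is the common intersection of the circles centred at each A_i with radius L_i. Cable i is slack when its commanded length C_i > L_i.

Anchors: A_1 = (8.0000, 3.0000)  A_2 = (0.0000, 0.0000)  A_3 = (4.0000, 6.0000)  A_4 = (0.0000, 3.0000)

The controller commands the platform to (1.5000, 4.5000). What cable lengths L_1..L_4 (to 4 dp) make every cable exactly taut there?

L_1: Δ = A_1−P = (6.5000, -1.5000) → ‖Δ‖ = √44.5000 = 6.6708
L_2: Δ = A_2−P = (-1.5000, -4.5000) → ‖Δ‖ = √22.5000 = 4.7434
L_3: Δ = A_3−P = (2.5000, 1.5000) → ‖Δ‖ = √8.5000 = 2.9155
L_4: Δ = A_4−P = (-1.5000, -1.5000) → ‖Δ‖ = √4.5000 = 2.1213

(6.6708, 4.7434, 2.9155, 2.1213)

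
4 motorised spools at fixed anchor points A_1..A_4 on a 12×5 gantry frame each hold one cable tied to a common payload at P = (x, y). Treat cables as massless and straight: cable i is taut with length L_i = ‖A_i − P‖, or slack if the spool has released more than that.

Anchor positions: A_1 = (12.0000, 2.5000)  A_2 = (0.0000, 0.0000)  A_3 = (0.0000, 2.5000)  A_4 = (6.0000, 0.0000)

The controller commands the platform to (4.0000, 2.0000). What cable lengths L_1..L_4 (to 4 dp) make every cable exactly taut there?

L_1: Δ = A_1−P = (8.0000, 0.5000) → ‖Δ‖ = √64.2500 = 8.0156
L_2: Δ = A_2−P = (-4.0000, -2.0000) → ‖Δ‖ = √20.0000 = 4.4721
L_3: Δ = A_3−P = (-4.0000, 0.5000) → ‖Δ‖ = √16.2500 = 4.0311
L_4: Δ = A_4−P = (2.0000, -2.0000) → ‖Δ‖ = √8.0000 = 2.8284

(8.0156, 4.4721, 4.0311, 2.8284)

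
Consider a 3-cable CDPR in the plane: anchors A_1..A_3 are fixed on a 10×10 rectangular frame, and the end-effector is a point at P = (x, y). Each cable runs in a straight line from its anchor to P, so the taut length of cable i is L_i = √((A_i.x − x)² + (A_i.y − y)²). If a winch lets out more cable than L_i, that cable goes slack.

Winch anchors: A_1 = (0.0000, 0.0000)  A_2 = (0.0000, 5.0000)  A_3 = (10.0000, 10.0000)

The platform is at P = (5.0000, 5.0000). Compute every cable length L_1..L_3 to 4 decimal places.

L_1: Δ = A_1−P = (-5.0000, -5.0000) → ‖Δ‖ = √50.0000 = 7.0711
L_2: Δ = A_2−P = (-5.0000, 0.0000) → ‖Δ‖ = √25.0000 = 5.0000
L_3: Δ = A_3−P = (5.0000, 5.0000) → ‖Δ‖ = √50.0000 = 7.0711

(7.0711, 5.0000, 7.0711)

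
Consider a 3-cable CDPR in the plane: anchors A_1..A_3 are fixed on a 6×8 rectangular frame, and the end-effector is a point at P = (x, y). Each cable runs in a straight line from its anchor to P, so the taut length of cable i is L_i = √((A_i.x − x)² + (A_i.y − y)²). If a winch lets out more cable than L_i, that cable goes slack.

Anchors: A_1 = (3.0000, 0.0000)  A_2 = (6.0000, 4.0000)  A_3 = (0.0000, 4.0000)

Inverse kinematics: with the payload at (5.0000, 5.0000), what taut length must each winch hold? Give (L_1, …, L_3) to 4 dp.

(5.3852, 1.4142, 5.0990)

L_1: Δ = A_1−P = (-2.0000, -5.0000) → ‖Δ‖ = √29.0000 = 5.3852
L_2: Δ = A_2−P = (1.0000, -1.0000) → ‖Δ‖ = √2.0000 = 1.4142
L_3: Δ = A_3−P = (-5.0000, -1.0000) → ‖Δ‖ = √26.0000 = 5.0990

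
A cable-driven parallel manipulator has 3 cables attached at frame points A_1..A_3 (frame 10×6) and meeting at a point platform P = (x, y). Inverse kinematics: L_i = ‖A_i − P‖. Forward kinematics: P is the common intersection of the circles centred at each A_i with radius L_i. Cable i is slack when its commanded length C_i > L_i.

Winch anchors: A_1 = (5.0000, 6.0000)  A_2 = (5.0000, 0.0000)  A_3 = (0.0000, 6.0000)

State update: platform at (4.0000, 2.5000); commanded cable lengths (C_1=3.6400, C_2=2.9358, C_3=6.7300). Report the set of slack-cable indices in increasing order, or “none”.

cable 1: √((1.0000)²+(3.5000)²)=3.6401, C_1=3.6400: taut
cable 2: √((1.0000)²+(-2.5000)²)=2.6926, C_2=2.9358: slack
cable 3: √((-4.0000)²+(3.5000)²)=5.3151, C_3=6.7300: slack

2, 3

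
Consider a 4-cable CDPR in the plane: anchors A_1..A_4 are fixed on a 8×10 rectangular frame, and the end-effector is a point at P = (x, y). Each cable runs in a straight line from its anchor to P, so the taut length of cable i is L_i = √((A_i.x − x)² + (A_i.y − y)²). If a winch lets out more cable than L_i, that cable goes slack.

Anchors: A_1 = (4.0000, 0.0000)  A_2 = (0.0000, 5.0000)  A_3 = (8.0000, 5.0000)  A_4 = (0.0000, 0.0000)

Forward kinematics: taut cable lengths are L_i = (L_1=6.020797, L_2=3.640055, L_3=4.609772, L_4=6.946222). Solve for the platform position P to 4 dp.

expand ‖A_i−P‖²=L_i² and subtract eq 1 (k_i ≔ ‖A_i‖²−L_i²)
k_1 = 16.0000+0.0000−36.2500 = -20.2500
eq1−eq2 → [8.0000  -10.0000]·P = -32.0000
eq1−eq3 → [-8.0000  -10.0000]·P = -88.0000
eq1−eq4 → [8.0000  0.0000]·P = 28.0000
2×2 solve → P = (3.5000, 6.0000)
check cable 4: ‖A_4−P‖² = 48.2500 ≈ L_4² = 48.2500 ✓

(3.5000, 6.0000)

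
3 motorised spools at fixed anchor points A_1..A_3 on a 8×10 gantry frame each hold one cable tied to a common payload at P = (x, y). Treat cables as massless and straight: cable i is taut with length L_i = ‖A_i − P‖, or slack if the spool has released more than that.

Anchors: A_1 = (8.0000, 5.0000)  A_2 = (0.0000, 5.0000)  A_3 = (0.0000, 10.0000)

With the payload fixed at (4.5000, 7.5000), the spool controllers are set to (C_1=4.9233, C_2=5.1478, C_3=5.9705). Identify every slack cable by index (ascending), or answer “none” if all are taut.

cable 1: √((3.5000)²+(-2.5000)²)=4.3012, C_1=4.9233: slack
cable 2: √((-4.5000)²+(-2.5000)²)=5.1478, C_2=5.1478: taut
cable 3: √((-4.5000)²+(2.5000)²)=5.1478, C_3=5.9705: slack

1, 3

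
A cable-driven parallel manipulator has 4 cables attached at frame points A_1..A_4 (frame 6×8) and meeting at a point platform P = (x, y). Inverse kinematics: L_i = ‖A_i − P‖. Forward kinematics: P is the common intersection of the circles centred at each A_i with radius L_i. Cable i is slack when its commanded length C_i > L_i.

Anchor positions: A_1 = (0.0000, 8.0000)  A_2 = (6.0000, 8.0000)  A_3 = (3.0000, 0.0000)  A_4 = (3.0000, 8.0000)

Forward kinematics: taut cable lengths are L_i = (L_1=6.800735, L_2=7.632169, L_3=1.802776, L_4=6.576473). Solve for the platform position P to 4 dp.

each cable: (A_i−P)·(A_i−P) = L_i²; let c_i = ‖A_i‖²−L_i²
c_1 = 0.0000+64.0000−46.2500 = 17.7500
row 1: -12.0000x + 0.0000y = -24.0000  (c_2=41.7500)
row 2: -6.0000x + 16.0000y = 12.0000  (c_3=5.7500)
row 3: -6.0000x + 0.0000y = -12.0000  (c_4=29.7500)
Cramer on rows 1–2 → x = 2.0000, y = 1.5000
check cable 4: ‖A_4−P‖² = 43.2500 ≈ L_4² = 43.2500 ✓

(2.0000, 1.5000)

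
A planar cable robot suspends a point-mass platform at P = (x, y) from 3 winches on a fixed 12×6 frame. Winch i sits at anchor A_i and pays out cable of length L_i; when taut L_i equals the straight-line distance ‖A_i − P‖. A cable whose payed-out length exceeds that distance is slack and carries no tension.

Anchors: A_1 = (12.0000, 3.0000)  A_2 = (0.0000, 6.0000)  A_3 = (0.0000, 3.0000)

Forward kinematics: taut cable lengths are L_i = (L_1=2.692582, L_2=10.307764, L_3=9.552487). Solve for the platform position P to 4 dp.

(9.5000, 2.0000)

expand ‖A_i−P‖²=L_i² and subtract eq 1 (c_i ≔ ‖A_i‖²−L_i²)
c_1 = 144.0000+9.0000−7.2500 = 145.7500
eq1−eq2 → [24.0000  -6.0000]·P = 216.0000
eq1−eq3 → [24.0000  0.0000]·P = 228.0000
2×2 solve → P = (9.5000, 2.0000)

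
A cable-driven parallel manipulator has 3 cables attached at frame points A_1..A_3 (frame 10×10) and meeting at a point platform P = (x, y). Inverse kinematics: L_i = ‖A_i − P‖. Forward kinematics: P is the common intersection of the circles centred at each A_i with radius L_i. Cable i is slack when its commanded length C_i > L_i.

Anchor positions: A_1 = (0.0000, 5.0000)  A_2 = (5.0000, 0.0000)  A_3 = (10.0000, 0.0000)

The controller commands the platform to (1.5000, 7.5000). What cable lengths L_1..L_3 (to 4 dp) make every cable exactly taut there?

(2.9155, 8.2765, 11.3358)

cable 1: Δx=-1.5000, Δy=-2.5000; L_1 = √(Δx²+Δy²) = 2.9155
cable 2: Δx=3.5000, Δy=-7.5000; L_2 = √(Δx²+Δy²) = 8.2765
cable 3: Δx=8.5000, Δy=-7.5000; L_3 = √(Δx²+Δy²) = 11.3358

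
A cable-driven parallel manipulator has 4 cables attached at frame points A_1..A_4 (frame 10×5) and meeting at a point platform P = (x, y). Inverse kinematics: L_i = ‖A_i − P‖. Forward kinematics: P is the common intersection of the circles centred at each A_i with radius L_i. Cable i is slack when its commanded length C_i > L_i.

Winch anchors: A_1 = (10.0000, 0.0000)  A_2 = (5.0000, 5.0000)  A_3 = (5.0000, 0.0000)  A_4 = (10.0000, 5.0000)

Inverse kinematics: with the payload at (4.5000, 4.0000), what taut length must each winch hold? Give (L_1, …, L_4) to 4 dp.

L_1 = √((10.0000−4.5000)² + (0.0000−4.0000)²) = 6.8007
L_2 = √((5.0000−4.5000)² + (5.0000−4.0000)²) = 1.1180
L_3 = √((5.0000−4.5000)² + (0.0000−4.0000)²) = 4.0311
L_4 = √((10.0000−4.5000)² + (5.0000−4.0000)²) = 5.5902

(6.8007, 1.1180, 4.0311, 5.5902)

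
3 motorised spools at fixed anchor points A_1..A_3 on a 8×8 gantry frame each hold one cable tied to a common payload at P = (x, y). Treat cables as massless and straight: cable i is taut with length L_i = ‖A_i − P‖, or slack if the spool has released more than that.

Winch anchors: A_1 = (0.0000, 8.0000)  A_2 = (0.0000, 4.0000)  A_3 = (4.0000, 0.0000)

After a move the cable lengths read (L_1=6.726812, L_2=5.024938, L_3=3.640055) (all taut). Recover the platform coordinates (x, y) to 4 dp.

(5.0000, 3.5000)

circle eqns → linear via eq_j − eq_1; set k_j = A_j·A_j − L_j²
k_1 = 0.0000+64.0000−45.2500 = 18.7500
0.0000·x + 8.0000·y = k_1−k_2 = 28.0000
-8.0000·x + 16.0000·y = k_1−k_3 = 16.0000
solve first two rows → x=5.0000, y=3.5000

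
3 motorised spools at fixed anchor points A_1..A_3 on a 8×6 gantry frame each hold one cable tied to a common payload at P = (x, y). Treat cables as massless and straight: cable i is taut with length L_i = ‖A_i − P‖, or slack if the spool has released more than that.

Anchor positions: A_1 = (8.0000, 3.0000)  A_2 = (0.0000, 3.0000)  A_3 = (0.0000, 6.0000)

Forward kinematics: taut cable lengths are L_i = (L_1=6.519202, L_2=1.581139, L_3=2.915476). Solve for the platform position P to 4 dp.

(1.5000, 3.5000)

each cable: (A_i−P)·(A_i−P) = L_i²; let q_i = ‖A_i‖²−L_i²
q_1 = 64.0000+9.0000−42.5000 = 30.5000
row 1: 16.0000x + 0.0000y = 24.0000  (q_2=6.5000)
row 2: 16.0000x − 6.0000y = 3.0000  (q_3=27.5000)
Cramer on rows 1–2 → x = 1.5000, y = 3.5000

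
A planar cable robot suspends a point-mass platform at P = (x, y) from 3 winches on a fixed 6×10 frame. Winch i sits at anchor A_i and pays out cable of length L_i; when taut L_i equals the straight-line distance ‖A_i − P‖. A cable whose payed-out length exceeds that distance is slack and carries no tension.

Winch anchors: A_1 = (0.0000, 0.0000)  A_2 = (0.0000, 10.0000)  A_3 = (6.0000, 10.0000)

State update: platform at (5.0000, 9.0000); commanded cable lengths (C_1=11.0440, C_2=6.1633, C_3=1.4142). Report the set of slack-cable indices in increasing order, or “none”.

cable 1: L_1 = ‖A_1−P‖ = 10.2956;  C_1 = 11.0440 → slack
cable 2: L_2 = ‖A_2−P‖ = 5.0990;  C_2 = 6.1633 → slack
cable 3: L_3 = ‖A_3−P‖ = 1.4142;  C_3 = 1.4142 → taut

1, 2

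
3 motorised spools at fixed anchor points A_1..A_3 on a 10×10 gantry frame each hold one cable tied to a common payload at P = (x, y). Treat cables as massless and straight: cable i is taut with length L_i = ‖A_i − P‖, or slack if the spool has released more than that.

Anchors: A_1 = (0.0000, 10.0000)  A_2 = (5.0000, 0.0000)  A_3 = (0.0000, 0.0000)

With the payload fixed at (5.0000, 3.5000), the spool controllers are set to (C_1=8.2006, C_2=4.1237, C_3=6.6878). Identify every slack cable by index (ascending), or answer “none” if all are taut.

cable 1: √((-5.0000)²+(6.5000)²)=8.2006, C_1=8.2006: taut
cable 2: √((0.0000)²+(-3.5000)²)=3.5000, C_2=4.1237: slack
cable 3: √((-5.0000)²+(-3.5000)²)=6.1033, C_3=6.6878: slack

2, 3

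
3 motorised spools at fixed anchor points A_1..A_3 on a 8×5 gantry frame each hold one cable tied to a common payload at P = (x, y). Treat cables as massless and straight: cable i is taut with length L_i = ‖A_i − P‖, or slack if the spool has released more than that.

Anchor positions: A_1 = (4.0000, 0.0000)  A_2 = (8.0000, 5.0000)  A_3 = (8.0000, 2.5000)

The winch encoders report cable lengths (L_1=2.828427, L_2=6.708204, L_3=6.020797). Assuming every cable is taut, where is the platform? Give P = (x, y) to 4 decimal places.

expand ‖A_i−P‖²=L_i² and subtract eq 1 (c_i ≔ ‖A_i‖²−L_i²)
c_1 = 16.0000+0.0000−8.0000 = 8.0000
eq1−eq2 → [-8.0000  -10.0000]·P = -36.0000
eq1−eq3 → [-8.0000  -5.0000]·P = -26.0000
2×2 solve → P = (2.0000, 2.0000)

(2.0000, 2.0000)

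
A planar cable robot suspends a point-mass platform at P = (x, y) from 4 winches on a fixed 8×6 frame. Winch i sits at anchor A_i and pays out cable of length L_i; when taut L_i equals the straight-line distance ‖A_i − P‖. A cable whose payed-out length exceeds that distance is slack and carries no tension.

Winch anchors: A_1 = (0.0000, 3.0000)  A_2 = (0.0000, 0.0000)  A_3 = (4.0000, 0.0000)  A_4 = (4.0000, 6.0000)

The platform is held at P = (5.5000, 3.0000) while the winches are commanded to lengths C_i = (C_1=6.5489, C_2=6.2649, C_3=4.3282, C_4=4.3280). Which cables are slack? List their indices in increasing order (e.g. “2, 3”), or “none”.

cable 1: L_1 = ‖A_1−P‖ = 5.5000;  C_1 = 6.5489 → slack
cable 2: L_2 = ‖A_2−P‖ = 6.2650;  C_2 = 6.2649 → taut
cable 3: L_3 = ‖A_3−P‖ = 3.3541;  C_3 = 4.3282 → slack
cable 4: L_4 = ‖A_4−P‖ = 3.3541;  C_4 = 4.3280 → slack

1, 3, 4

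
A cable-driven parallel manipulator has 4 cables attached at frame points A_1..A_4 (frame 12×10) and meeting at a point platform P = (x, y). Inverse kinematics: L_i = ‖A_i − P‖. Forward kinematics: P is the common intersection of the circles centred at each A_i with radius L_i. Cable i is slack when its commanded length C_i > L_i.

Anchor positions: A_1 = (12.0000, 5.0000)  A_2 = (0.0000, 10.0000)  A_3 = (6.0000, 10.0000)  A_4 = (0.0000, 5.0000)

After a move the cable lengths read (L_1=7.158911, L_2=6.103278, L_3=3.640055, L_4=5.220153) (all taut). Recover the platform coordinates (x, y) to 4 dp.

expand ‖A_i−P‖²=L_i² and subtract eq 1 (q_i ≔ ‖A_i‖²−L_i²)
q_1 = 144.0000+25.0000−51.2500 = 117.7500
eq1−eq2 → [24.0000  -10.0000]·P = 55.0000
eq1−eq3 → [12.0000  -10.0000]·P = -5.0000
eq1−eq4 → [24.0000  0.0000]·P = 120.0000
2×2 solve → P = (5.0000, 6.5000)
check cable 4: ‖A_4−P‖² = 27.2500 ≈ L_4² = 27.2500 ✓

(5.0000, 6.5000)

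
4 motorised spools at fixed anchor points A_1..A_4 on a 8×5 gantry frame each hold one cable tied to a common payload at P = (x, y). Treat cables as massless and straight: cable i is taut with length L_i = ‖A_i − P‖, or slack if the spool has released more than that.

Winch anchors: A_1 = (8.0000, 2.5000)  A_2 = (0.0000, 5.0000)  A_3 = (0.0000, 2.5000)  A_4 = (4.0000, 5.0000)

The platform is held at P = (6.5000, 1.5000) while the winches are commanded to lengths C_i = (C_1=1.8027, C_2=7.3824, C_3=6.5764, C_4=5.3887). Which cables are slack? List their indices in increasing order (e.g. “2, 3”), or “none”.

4

cable 1: L_1 = ‖A_1−P‖ = 1.8028;  C_1 = 1.8027 → taut
cable 2: L_2 = ‖A_2−P‖ = 7.3824;  C_2 = 7.3824 → taut
cable 3: L_3 = ‖A_3−P‖ = 6.5765;  C_3 = 6.5764 → taut
cable 4: L_4 = ‖A_4−P‖ = 4.3012;  C_4 = 5.3887 → slack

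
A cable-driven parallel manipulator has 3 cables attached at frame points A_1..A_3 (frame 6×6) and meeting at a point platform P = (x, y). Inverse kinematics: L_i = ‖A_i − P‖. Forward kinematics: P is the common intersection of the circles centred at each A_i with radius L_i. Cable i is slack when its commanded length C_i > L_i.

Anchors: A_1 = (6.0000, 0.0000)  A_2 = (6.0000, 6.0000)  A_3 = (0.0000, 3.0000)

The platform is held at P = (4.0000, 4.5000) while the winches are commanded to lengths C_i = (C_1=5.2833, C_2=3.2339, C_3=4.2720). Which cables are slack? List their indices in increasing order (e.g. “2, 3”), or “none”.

i=1: geometric 4.9244 vs commanded 5.2833 ⇒ slack
i=2: geometric 2.5000 vs commanded 3.2339 ⇒ slack
i=3: geometric 4.2720 vs commanded 4.2720 ⇒ taut

1, 2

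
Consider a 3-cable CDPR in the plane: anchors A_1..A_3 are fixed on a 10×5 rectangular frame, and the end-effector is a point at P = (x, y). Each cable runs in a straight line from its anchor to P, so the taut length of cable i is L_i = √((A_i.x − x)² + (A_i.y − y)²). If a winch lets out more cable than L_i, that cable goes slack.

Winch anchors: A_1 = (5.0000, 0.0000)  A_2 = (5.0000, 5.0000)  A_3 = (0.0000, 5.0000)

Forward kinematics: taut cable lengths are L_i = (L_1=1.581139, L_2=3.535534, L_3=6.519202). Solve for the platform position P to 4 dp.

expand ‖A_i−P‖²=L_i² and subtract eq 1 (c_i ≔ ‖A_i‖²−L_i²)
c_1 = 25.0000+0.0000−2.5000 = 22.5000
eq1−eq2 → [0.0000  -10.0000]·P = -15.0000
eq1−eq3 → [10.0000  -10.0000]·P = 40.0000
2×2 solve → P = (5.5000, 1.5000)

(5.5000, 1.5000)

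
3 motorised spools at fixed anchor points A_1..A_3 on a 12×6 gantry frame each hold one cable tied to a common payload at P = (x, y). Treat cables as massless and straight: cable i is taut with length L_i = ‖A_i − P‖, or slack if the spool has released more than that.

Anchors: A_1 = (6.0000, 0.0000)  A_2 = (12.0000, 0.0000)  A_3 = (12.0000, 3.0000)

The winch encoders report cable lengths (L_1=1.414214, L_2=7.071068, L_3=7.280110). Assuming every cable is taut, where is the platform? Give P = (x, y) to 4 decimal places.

(5.0000, 1.0000)

each cable: (A_i−P)·(A_i−P) = L_i²; let c_i = ‖A_i‖²−L_i²
c_1 = 36.0000+0.0000−2.0000 = 34.0000
row 1: -12.0000x + 0.0000y = -60.0000  (c_2=94.0000)
row 2: -12.0000x − 6.0000y = -66.0000  (c_3=100.0000)
Cramer on rows 1–2 → x = 5.0000, y = 1.0000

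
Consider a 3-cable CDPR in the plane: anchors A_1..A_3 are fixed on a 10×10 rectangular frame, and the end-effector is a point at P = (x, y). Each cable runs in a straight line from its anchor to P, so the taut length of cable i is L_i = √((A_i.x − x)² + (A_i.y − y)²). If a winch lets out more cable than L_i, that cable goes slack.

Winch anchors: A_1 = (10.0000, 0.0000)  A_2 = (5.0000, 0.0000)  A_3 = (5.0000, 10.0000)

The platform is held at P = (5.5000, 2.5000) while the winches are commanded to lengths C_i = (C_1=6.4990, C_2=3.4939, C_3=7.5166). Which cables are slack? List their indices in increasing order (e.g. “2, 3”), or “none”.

cable 1: L_1 = ‖A_1−P‖ = 5.1478;  C_1 = 6.4990 → slack
cable 2: L_2 = ‖A_2−P‖ = 2.5495;  C_2 = 3.4939 → slack
cable 3: L_3 = ‖A_3−P‖ = 7.5166;  C_3 = 7.5166 → taut

1, 2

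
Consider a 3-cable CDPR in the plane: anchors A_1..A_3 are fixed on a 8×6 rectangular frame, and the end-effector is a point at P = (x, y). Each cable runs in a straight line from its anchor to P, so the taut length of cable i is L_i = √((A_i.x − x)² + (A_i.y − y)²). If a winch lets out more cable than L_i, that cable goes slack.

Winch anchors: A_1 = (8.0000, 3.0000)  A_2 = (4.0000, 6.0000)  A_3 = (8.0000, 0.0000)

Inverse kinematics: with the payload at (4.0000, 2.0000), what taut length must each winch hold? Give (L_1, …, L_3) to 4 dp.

cable 1: Δx=4.0000, Δy=1.0000; L_1 = √(Δx²+Δy²) = 4.1231
cable 2: Δx=0.0000, Δy=4.0000; L_2 = √(Δx²+Δy²) = 4.0000
cable 3: Δx=4.0000, Δy=-2.0000; L_3 = √(Δx²+Δy²) = 4.4721

(4.1231, 4.0000, 4.4721)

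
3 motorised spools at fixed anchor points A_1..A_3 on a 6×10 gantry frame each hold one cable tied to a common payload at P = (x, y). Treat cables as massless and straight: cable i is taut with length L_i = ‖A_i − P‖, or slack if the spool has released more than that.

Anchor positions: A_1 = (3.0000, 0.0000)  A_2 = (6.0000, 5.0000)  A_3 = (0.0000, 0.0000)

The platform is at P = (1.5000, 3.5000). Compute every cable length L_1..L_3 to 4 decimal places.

L_1: Δ = A_1−P = (1.5000, -3.5000) → ‖Δ‖ = √14.5000 = 3.8079
L_2: Δ = A_2−P = (4.5000, 1.5000) → ‖Δ‖ = √22.5000 = 4.7434
L_3: Δ = A_3−P = (-1.5000, -3.5000) → ‖Δ‖ = √14.5000 = 3.8079

(3.8079, 4.7434, 3.8079)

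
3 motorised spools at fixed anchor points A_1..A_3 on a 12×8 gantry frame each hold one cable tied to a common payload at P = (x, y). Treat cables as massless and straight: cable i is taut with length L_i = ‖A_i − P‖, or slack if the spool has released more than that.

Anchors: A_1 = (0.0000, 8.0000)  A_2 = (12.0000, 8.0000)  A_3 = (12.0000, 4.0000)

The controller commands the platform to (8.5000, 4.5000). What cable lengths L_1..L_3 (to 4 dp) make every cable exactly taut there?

L_1: Δ = A_1−P = (-8.5000, 3.5000) → ‖Δ‖ = √84.5000 = 9.1924
L_2: Δ = A_2−P = (3.5000, 3.5000) → ‖Δ‖ = √24.5000 = 4.9497
L_3: Δ = A_3−P = (3.5000, -0.5000) → ‖Δ‖ = √12.5000 = 3.5355

(9.1924, 4.9497, 3.5355)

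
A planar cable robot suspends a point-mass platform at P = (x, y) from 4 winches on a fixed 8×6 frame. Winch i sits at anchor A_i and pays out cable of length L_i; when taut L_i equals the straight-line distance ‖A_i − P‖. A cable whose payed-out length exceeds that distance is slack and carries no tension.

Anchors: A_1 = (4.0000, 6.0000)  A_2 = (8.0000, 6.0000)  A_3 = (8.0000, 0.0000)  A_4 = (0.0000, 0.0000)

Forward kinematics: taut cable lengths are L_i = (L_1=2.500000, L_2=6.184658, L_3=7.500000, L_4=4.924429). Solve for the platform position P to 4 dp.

expand ‖A_i−P‖²=L_i² and subtract eq 1 (q_i ≔ ‖A_i‖²−L_i²)
q_1 = 16.0000+36.0000−6.2500 = 45.7500
eq1−eq2 → [-8.0000  0.0000]·P = -16.0000
eq1−eq3 → [-8.0000  12.0000]·P = 38.0000
eq1−eq4 → [8.0000  12.0000]·P = 70.0000
2×2 solve → P = (2.0000, 4.5000)
check cable 4: ‖A_4−P‖² = 24.2500 ≈ L_4² = 24.2500 ✓

(2.0000, 4.5000)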